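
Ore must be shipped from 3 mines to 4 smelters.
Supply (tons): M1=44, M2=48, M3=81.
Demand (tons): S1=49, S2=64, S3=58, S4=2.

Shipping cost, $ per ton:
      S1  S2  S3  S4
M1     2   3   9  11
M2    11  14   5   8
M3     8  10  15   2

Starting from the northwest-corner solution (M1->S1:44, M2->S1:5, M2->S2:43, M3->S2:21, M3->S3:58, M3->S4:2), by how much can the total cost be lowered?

Current plan cost = 44·2 + 5·11 + 43·14 + 21·10 + 58·15 + 2·2 = $1829.
Optimal plan:
  M1–S2: 44 × $3 = $132
  M2–S3: 48 × $5 = $240
  M3–S1: 49 × $8 = $392
  M3–S2: 20 × $10 = $200
  M3–S3: 10 × $15 = $150
  M3–S4: 2 × $2 = $4
Optimal cost = $1118.
Saving = 1829 − 1118 = $711.

711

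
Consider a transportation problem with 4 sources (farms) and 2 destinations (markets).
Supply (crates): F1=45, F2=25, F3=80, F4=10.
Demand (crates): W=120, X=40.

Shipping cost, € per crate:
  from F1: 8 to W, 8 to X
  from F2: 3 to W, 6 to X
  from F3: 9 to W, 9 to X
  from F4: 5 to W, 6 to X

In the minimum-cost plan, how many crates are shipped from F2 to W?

25

The minimum-cost plan:
  F1→W: 5 × €8 = €40
  F1→X: 40 × €8 = €320
  F2→W: 25 × €3 = €75
  F3→W: 80 × €9 = €720
  F4→W: 10 × €5 = €50
Total cost = €1205.
So F2→W carries 25 crates.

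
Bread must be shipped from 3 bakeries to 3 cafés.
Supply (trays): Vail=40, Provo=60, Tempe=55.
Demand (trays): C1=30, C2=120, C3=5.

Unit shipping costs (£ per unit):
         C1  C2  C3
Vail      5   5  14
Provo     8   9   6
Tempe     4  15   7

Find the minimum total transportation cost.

1195

An optimal shipping plan:
  Vail to C2: 40 × £5 = £200
  Provo to C2: 60 × £9 = £540
  Tempe to C1: 30 × £4 = £120
  Tempe to C2: 20 × £15 = £300
  Tempe to C3: 5 × £7 = £35
Total = 200 + 540 + 120 + 300 + 35 = £1195.
(Supply check: Vail ships 40; Provo ships 60; Tempe ships 55.)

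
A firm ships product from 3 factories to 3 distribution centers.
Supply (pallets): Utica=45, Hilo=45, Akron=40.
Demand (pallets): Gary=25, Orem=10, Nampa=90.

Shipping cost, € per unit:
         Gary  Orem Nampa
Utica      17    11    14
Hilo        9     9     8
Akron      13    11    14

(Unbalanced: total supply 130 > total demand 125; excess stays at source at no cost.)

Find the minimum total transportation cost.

A cheapest plan:
  Utica to Orem: 10 pallets
  Utica to Nampa: 30 pallets
  Hilo to Nampa: 45 pallets
  Akron to Gary: 25 pallets
  Akron to Nampa: 15 pallets
Total cost = €1425.
(Supply check: Utica ships 40; Hilo ships 45; Akron ships 40.)

1425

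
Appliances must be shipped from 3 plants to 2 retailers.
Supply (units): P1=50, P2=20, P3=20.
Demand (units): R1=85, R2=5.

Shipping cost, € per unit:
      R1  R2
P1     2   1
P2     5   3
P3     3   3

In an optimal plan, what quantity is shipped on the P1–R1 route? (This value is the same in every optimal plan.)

The minimum-cost plan:
  P1->R1: 50 × €2 = €100
  P2->R1: 15 × €5 = €75
  P2->R2: 5 × €3 = €15
  P3->R1: 20 × €3 = €60
Total cost = €250.
So P1→R1 carries 50 units.

50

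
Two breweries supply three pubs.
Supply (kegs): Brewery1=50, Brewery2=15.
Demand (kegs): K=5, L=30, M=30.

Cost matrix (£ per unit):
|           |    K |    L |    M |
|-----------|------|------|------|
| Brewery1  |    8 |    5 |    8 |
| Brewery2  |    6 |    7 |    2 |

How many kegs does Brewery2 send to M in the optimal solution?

The minimum-cost plan:
  Brewery1→K: 5 × £8 = £40
  Brewery1→L: 30 × £5 = £150
  Brewery1→M: 15 × £8 = £120
  Brewery2→M: 15 × £2 = £30
Total cost = £340.
So Brewery2→M carries 15 kegs.

15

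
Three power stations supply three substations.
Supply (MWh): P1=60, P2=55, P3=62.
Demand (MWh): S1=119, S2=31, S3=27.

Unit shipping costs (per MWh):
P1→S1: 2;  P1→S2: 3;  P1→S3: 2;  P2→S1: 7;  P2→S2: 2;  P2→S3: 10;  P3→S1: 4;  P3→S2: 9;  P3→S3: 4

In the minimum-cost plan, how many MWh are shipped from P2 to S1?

Solving gives:
  P1→S1: 33 × 2 = 66
  P1→S3: 27 × 2 = 54
  P2→S1: 24 × 7 = 168
  P2→S2: 31 × 2 = 62
  P3→S1: 62 × 4 = 248
Total cost = 598.
So P2→S1 carries 24 MWh.

24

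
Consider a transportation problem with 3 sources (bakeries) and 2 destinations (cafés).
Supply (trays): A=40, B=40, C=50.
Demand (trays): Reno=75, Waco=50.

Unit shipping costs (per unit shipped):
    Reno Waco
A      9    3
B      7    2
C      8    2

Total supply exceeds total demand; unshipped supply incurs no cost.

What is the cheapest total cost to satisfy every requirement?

695

Optimal allocation:
  A–Waco: 35 trays
  B–Reno: 40 trays
  C–Reno: 35 trays
  C–Waco: 15 trays
Total cost = 695.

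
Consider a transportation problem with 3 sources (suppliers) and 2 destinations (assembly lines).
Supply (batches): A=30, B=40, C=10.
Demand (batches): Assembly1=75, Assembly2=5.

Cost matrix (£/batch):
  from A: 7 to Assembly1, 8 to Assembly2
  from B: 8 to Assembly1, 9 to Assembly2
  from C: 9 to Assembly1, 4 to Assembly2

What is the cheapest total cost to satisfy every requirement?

595

Optimal allocation:
  A->Assembly1: 30 × £7 = £210
  B->Assembly1: 40 × £8 = £320
  C->Assembly1: 5 × £9 = £45
  C->Assembly2: 5 × £4 = £20
Total = 210 + 320 + 45 + 20 = £595.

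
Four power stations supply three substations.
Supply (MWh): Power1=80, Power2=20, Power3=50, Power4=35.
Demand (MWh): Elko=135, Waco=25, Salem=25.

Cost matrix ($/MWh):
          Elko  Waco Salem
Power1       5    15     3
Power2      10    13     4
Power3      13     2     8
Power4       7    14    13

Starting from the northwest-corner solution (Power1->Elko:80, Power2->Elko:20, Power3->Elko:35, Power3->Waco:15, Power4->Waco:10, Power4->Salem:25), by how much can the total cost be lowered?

Current plan cost = 80·5 + 20·10 + 35·13 + 15·2 + 10·14 + 25·13 = $1550.
Optimal plan:
  Power1→Elko: 80 MWh
  Power2→Salem: 20 MWh
  Power3→Elko: 20 MWh
  Power3→Waco: 25 MWh
  Power3→Salem: 5 MWh
  Power4→Elko: 35 MWh
Optimal cost = $1075.
Saving = 1550 − 1075 = $475.

475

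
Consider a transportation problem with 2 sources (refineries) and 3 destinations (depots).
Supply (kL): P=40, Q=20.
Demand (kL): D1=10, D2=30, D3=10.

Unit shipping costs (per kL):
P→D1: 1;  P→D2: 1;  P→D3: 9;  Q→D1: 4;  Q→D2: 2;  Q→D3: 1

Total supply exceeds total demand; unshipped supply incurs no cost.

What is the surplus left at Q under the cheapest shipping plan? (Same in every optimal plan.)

10

Minimum-cost shipments:
  P->D1: 10 × 1 = 10
  P->D2: 30 × 1 = 30
  Q->D3: 10 × 1 = 10
Total cost = 50.
Q ships 10 of its 20, leaving 10.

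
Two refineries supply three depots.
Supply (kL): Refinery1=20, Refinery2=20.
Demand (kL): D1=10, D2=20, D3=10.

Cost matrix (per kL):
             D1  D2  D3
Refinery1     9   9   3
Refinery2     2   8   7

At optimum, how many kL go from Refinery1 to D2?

Solving gives:
  Refinery1→D2: 10 kL
  Refinery1→D3: 10 kL
  Refinery2→D1: 10 kL
  Refinery2→D2: 10 kL
Total cost = 220.
So Refinery1→D2 carries 10 kL.

10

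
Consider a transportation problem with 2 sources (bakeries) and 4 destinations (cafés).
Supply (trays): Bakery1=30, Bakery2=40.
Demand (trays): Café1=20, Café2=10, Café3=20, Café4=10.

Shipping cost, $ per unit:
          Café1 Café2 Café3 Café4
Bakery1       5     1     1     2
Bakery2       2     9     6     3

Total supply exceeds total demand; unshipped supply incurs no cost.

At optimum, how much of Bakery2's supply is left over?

Minimum-cost shipments:
  Bakery1→Café2: 10 trays
  Bakery1→Café3: 20 trays
  Bakery2→Café1: 20 trays
  Bakery2→Café4: 10 trays
Total cost = $100.
Bakery2 ships 30 of its 40, leaving 10.

10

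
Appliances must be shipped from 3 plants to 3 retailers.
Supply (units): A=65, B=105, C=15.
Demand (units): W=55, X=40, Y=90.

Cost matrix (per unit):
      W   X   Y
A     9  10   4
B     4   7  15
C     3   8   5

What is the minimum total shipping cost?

A cheapest plan:
  A→Y: 65 units
  B→W: 55 units
  B→X: 40 units
  B→Y: 10 units
  C→Y: 15 units
Total cost = 985.

985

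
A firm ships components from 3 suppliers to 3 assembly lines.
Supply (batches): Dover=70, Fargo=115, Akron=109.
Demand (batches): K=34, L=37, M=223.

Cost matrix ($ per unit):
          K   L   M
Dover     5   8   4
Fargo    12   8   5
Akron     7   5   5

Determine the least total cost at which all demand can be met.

1434

Optimal allocation:
  Dover to K: 34 × $5 = $170
  Dover to M: 36 × $4 = $144
  Fargo to M: 115 × $5 = $575
  Akron to L: 37 × $5 = $185
  Akron to M: 72 × $5 = $360
Total = 170 + 144 + 575 + 185 + 360 = $1434.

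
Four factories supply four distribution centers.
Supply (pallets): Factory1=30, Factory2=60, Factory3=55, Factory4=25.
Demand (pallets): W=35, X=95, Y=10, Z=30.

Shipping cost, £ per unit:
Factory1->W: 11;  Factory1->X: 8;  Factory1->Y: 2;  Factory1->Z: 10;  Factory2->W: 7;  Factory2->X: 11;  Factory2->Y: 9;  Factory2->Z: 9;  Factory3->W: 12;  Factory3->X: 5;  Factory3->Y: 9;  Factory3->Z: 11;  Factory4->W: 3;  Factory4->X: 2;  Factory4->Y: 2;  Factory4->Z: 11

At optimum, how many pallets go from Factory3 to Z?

The minimum-cost plan:
  Factory1→X: 15 × £8 = £120
  Factory1→Y: 10 × £2 = £20
  Factory1→Z: 5 × £10 = £50
  Factory2→W: 35 × £7 = £245
  Factory2→Z: 25 × £9 = £225
  Factory3→X: 55 × £5 = £275
  Factory4→X: 25 × £2 = £50
Total cost = £985.
The route Factory3→Z is not used.

0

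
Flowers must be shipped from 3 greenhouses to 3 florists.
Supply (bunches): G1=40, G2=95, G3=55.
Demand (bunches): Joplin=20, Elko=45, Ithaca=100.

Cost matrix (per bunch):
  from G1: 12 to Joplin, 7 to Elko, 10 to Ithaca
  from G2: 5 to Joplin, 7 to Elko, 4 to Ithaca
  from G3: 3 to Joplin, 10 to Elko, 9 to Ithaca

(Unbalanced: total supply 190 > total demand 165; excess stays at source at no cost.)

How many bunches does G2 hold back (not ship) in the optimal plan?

0

An optimal plan:
  G1 to Elko: 40 bunches
  G2 to Ithaca: 95 bunches
  G3 to Joplin: 20 bunches
  G3 to Elko: 5 bunches
  G3 to Ithaca: 5 bunches
Total cost = 815.
G2 ships 95 of its 95, leaving 0.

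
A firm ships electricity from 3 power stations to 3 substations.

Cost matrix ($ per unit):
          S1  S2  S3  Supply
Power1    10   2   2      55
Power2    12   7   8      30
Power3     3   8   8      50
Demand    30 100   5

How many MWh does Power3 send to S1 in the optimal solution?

30

Solving gives:
  Power1–S2: 50 × $2 = $100
  Power1–S3: 5 × $2 = $10
  Power2–S2: 30 × $7 = $210
  Power3–S1: 30 × $3 = $90
  Power3–S2: 20 × $8 = $160
Total cost = $570.
So Power3→S1 carries 30 MWh.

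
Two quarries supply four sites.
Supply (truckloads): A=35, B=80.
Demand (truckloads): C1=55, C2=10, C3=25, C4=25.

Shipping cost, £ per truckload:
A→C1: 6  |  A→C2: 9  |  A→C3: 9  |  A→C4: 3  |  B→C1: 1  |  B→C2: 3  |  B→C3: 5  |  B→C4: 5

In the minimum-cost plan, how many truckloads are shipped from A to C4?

The minimum-cost plan:
  A–C3: 10 truckloads
  A–C4: 25 truckloads
  B–C1: 55 truckloads
  B–C2: 10 truckloads
  B–C3: 15 truckloads
Total cost = £325.
So A→C4 carries 25 truckloads.

25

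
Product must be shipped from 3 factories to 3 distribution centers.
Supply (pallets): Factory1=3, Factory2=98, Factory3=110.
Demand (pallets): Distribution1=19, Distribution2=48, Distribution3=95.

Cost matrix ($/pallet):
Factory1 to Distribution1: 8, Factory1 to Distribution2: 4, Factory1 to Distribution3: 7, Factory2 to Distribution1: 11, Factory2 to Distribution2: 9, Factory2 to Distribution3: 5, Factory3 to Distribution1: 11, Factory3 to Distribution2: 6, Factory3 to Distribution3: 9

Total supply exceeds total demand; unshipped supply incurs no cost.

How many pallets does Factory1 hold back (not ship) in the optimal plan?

Minimum-cost shipments:
  Factory1 to Distribution1: 3 × $8 = $24
  Factory2 to Distribution1: 3 × $11 = $33
  Factory2 to Distribution3: 95 × $5 = $475
  Factory3 to Distribution1: 13 × $11 = $143
  Factory3 to Distribution2: 48 × $6 = $288
Total cost = $963.
Factory1 ships 3 of its 3, leaving 0.

0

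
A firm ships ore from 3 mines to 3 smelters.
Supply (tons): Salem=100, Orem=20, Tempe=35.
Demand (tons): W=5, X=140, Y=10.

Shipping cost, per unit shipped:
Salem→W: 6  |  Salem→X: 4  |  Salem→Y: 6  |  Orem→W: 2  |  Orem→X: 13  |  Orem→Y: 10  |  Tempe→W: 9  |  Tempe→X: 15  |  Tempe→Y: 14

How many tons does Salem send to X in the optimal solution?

Optimal shipments:
  Salem–X: 100 × 4 = 400
  Orem–W: 5 × 2 = 10
  Orem–X: 5 × 13 = 65
  Orem–Y: 10 × 10 = 100
  Tempe–X: 35 × 15 = 525
Total cost = 1100.
So Salem→X carries 100 tons.

100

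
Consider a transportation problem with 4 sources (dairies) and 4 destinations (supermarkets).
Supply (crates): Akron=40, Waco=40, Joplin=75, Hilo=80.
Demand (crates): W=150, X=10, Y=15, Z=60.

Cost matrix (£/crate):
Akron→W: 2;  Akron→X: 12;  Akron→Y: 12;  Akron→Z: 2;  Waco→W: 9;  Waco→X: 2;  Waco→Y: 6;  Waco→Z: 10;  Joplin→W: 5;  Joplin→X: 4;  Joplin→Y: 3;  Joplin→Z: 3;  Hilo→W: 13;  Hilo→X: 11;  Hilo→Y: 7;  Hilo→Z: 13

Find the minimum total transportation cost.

1575

A cheapest plan:
  Akron to W: 40 crates
  Waco to W: 30 crates
  Waco to X: 10 crates
  Joplin to W: 15 crates
  Joplin to Z: 60 crates
  Hilo to W: 65 crates
  Hilo to Y: 15 crates
Total cost = £1575.
(Supply check: Akron ships 40; Waco ships 40; Joplin ships 75; Hilo ships 80.)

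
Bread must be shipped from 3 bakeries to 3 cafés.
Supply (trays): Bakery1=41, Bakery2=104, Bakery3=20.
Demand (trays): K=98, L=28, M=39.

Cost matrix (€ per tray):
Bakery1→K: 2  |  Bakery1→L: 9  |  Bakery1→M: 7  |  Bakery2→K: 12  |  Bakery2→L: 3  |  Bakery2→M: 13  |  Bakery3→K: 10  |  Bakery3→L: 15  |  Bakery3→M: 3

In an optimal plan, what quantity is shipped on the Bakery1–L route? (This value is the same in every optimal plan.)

The minimum-cost plan:
  Bakery1 to K: 41 × €2 = €82
  Bakery2 to K: 57 × €12 = €684
  Bakery2 to L: 28 × €3 = €84
  Bakery2 to M: 19 × €13 = €247
  Bakery3 to M: 20 × €3 = €60
Total cost = €1157.
The route Bakery1→L is not used.

0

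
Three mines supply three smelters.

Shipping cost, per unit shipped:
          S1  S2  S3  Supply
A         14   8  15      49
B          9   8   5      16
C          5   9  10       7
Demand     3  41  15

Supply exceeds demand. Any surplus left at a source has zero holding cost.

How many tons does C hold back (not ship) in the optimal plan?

4

An optimal plan:
  A to S2: 41 tons
  B to S3: 15 tons
  C to S1: 3 tons
Total cost = 418.
C ships 3 of its 7, leaving 4.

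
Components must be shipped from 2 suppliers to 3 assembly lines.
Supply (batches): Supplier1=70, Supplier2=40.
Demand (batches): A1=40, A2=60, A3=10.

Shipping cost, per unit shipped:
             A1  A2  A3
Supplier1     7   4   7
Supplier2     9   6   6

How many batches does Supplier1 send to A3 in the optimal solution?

0

Optimal shipments:
  Supplier1→A1: 40 batches
  Supplier1→A2: 30 batches
  Supplier2→A2: 30 batches
  Supplier2→A3: 10 batches
Total cost = 640.
The route Supplier1→A3 is not used.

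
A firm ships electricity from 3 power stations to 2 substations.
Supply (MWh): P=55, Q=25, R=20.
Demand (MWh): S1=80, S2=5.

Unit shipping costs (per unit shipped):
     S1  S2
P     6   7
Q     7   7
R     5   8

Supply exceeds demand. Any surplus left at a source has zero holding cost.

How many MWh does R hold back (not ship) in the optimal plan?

Minimum-cost shipments:
  P→S1: 55 × 6 = 330
  Q→S1: 5 × 7 = 35
  Q→S2: 5 × 7 = 35
  R→S1: 20 × 5 = 100
Total cost = 500.
R ships 20 of its 20, leaving 0.

0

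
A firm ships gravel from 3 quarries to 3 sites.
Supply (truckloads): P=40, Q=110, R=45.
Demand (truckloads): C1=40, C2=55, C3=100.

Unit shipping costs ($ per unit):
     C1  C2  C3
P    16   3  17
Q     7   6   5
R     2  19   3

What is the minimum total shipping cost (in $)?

780

An optimal shipping plan:
  P→C2: 40 truckloads
  Q→C2: 15 truckloads
  Q→C3: 95 truckloads
  R→C1: 40 truckloads
  R→C3: 5 truckloads
Total cost = $780.
(Supply check: P ships 40; Q ships 110; R ships 45.)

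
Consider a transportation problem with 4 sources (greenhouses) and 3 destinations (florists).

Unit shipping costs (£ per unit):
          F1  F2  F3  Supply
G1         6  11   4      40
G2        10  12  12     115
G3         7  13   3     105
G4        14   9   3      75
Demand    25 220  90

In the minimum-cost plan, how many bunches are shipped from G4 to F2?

75

Solving gives:
  G1→F1: 10 bunches
  G1→F2: 30 bunches
  G2→F2: 115 bunches
  G3→F1: 15 bunches
  G3→F3: 90 bunches
  G4→F2: 75 bunches
Total cost = £2820.
So G4→F2 carries 75 bunches.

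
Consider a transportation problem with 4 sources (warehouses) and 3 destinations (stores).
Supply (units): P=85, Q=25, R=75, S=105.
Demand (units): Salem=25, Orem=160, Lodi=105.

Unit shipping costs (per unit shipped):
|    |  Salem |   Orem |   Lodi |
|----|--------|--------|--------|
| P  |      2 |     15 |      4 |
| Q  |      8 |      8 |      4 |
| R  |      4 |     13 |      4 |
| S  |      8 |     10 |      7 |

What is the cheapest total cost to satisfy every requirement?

An optimal shipping plan:
  P–Salem: 25 × 2 = 50
  P–Lodi: 60 × 4 = 240
  Q–Orem: 25 × 8 = 200
  R–Orem: 30 × 13 = 390
  R–Lodi: 45 × 4 = 180
  S–Orem: 105 × 10 = 1050
Total = 50 + 240 + 200 + 390 + 180 + 1050 = 2110.
(Supply check: P ships 85; Q ships 25; R ships 75; S ships 105.)

2110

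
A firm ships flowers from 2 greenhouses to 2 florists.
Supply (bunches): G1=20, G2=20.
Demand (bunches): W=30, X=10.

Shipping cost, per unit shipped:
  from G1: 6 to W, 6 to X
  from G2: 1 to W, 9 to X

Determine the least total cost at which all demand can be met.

An optimal shipping plan:
  G1–W: 10 × 6 = 60
  G1–X: 10 × 6 = 60
  G2–W: 20 × 1 = 20
Total = 60 + 60 + 20 = 140.

140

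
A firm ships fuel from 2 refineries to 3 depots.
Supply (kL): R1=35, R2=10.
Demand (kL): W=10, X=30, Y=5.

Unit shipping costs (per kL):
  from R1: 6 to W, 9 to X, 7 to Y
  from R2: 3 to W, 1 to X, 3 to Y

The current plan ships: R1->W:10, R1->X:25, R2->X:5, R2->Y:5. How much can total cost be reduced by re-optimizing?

Current plan cost = 10·6 + 25·9 + 5·1 + 5·3 = 305.
Optimal plan:
  R1 to W: 10 kL
  R1 to X: 20 kL
  R1 to Y: 5 kL
  R2 to X: 10 kL
Optimal cost = 285.
Saving = 305 − 285 = 20.

20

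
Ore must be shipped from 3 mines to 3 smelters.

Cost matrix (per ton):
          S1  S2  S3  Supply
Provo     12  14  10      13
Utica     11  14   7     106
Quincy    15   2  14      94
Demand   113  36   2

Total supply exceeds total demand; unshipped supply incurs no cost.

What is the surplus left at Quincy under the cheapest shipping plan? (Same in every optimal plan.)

Minimum-cost shipments:
  Provo→S1: 9 × 12 = 108
  Utica→S1: 104 × 11 = 1144
  Utica→S3: 2 × 7 = 14
  Quincy→S2: 36 × 2 = 72
Total cost = 1338.
Quincy ships 36 of its 94, leaving 58.

58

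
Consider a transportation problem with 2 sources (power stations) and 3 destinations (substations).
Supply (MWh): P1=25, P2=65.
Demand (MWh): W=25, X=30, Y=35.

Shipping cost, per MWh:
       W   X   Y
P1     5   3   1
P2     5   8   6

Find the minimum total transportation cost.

One minimum-cost allocation:
  P1–X: 25 × 3 = 75
  P2–W: 25 × 5 = 125
  P2–X: 5 × 8 = 40
  P2–Y: 35 × 6 = 210
Total = 75 + 125 + 40 + 210 = 450.

450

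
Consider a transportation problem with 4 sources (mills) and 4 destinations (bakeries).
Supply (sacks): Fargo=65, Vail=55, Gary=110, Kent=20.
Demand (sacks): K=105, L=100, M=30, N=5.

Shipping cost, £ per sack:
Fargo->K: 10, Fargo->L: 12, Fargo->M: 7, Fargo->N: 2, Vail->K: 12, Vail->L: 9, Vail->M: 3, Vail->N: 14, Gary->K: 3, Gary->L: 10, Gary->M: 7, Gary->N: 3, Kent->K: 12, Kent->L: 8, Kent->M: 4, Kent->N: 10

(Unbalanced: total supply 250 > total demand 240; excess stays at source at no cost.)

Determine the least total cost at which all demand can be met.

One minimum-cost allocation:
  Fargo–L: 50 × £12 = £600
  Fargo–N: 5 × £2 = £10
  Vail–L: 25 × £9 = £225
  Vail–M: 30 × £3 = £90
  Gary–K: 105 × £3 = £315
  Gary–L: 5 × £10 = £50
  Kent–L: 20 × £8 = £160
Total = 600 + 10 + 225 + 90 + 315 + 50 + 160 = £1450.

1450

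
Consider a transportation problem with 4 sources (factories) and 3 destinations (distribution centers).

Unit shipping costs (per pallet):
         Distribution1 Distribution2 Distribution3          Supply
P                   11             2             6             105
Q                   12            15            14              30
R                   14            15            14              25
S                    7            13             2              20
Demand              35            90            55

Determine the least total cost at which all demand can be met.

1020

One minimum-cost allocation:
  P to Distribution2: 90 pallets
  P to Distribution3: 15 pallets
  Q to Distribution1: 30 pallets
  R to Distribution1: 5 pallets
  R to Distribution3: 20 pallets
  S to Distribution3: 20 pallets
Total cost = 1020.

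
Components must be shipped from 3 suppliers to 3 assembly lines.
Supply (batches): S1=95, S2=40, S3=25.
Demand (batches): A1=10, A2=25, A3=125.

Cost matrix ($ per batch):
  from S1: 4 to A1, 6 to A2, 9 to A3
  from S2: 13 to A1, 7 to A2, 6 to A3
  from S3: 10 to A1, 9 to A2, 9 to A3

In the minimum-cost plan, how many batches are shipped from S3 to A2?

Solving gives:
  S1 to A1: 10 batches
  S1 to A2: 25 batches
  S1 to A3: 60 batches
  S2 to A3: 40 batches
  S3 to A3: 25 batches
Total cost = $1195.
The route S3→A2 is not used.

0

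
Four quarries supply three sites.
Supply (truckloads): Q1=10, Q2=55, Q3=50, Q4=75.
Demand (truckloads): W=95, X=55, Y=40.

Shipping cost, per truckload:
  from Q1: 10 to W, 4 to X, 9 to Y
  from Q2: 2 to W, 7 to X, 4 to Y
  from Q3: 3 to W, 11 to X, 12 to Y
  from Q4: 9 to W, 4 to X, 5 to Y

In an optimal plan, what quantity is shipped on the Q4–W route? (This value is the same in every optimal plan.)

Optimal shipments:
  Q1–X: 10 × 4 = 40
  Q2–W: 45 × 2 = 90
  Q2–Y: 10 × 4 = 40
  Q3–W: 50 × 3 = 150
  Q4–X: 45 × 4 = 180
  Q4–Y: 30 × 5 = 150
Total cost = 650.
The route Q4→W is not used.

0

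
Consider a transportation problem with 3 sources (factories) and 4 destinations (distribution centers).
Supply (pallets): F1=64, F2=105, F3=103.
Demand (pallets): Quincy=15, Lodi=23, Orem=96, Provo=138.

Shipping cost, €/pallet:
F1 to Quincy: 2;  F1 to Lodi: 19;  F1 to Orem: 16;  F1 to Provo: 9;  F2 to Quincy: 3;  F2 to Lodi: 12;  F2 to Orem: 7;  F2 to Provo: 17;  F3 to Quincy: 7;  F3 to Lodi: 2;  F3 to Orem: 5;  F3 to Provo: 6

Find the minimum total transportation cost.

1759

One minimum-cost allocation:
  F1 to Quincy: 6 × €2 = €12
  F1 to Provo: 58 × €9 = €522
  F2 to Quincy: 9 × €3 = €27
  F2 to Orem: 96 × €7 = €672
  F3 to Lodi: 23 × €2 = €46
  F3 to Provo: 80 × €6 = €480
Total = 12 + 522 + 27 + 672 + 46 + 480 = €1759.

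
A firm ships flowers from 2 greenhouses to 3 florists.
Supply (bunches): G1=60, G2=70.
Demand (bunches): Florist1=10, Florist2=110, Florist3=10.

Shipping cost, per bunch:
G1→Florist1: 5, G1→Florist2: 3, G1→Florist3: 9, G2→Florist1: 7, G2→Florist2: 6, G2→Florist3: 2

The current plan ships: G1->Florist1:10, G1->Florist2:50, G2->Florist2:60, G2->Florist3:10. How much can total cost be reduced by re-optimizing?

Current plan cost = 10·5 + 50·3 + 60·6 + 10·2 = 580.
Optimal plan:
  G1->Florist2: 60 × 3 = 180
  G2->Florist1: 10 × 7 = 70
  G2->Florist2: 50 × 6 = 300
  G2->Florist3: 10 × 2 = 20
Optimal cost = 570.
Saving = 580 − 570 = 10.

10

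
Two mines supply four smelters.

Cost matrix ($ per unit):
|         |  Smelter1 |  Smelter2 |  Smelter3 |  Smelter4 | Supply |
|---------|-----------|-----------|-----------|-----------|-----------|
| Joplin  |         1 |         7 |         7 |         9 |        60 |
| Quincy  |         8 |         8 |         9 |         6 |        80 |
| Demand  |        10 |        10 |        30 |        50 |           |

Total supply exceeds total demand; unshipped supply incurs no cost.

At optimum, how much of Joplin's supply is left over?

Minimum-cost shipments:
  Joplin->Smelter1: 10 tons
  Joplin->Smelter2: 10 tons
  Joplin->Smelter3: 30 tons
  Quincy->Smelter4: 50 tons
Total cost = $590.
Joplin ships 50 of its 60, leaving 10.

10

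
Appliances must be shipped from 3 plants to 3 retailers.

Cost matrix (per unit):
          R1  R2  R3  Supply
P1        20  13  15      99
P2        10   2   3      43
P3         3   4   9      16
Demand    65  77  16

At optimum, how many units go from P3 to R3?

The minimum-cost plan:
  P1–R1: 49 × 20 = 980
  P1–R2: 50 × 13 = 650
  P2–R2: 27 × 2 = 54
  P2–R3: 16 × 3 = 48
  P3–R1: 16 × 3 = 48
Total cost = 1780.
The route P3→R3 is not used.

0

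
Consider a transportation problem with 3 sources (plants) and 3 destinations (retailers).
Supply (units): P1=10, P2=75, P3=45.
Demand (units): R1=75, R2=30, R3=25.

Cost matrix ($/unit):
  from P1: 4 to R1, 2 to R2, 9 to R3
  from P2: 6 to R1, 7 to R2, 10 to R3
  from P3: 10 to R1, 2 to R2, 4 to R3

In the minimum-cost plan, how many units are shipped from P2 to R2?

0

Solving gives:
  P1 to R2: 10 × $2 = $20
  P2 to R1: 75 × $6 = $450
  P3 to R2: 20 × $2 = $40
  P3 to R3: 25 × $4 = $100
Total cost = $610.
The route P2→R2 is not used.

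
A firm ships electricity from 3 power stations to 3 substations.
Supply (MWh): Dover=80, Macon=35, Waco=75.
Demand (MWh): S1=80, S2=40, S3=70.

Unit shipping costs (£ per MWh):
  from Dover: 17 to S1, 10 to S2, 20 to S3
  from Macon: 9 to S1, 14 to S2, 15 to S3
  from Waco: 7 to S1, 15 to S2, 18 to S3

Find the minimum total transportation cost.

An optimal shipping plan:
  Dover–S2: 40 × £10 = £400
  Dover–S3: 40 × £20 = £800
  Macon–S1: 5 × £9 = £45
  Macon–S3: 30 × £15 = £450
  Waco–S1: 75 × £7 = £525
Total = 400 + 800 + 45 + 450 + 525 = £2220.
(Supply check: Dover ships 80; Macon ships 35; Waco ships 75.)

2220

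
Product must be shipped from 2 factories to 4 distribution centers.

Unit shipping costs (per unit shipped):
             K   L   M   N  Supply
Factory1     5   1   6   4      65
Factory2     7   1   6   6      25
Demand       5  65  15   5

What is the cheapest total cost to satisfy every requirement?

200

One minimum-cost allocation:
  Factory1 to K: 5 × 5 = 25
  Factory1 to L: 40 × 1 = 40
  Factory1 to M: 15 × 6 = 90
  Factory1 to N: 5 × 4 = 20
  Factory2 to L: 25 × 1 = 25
Total = 25 + 40 + 90 + 20 + 25 = 200.
(Supply check: Factory1 ships 65; Factory2 ships 25.)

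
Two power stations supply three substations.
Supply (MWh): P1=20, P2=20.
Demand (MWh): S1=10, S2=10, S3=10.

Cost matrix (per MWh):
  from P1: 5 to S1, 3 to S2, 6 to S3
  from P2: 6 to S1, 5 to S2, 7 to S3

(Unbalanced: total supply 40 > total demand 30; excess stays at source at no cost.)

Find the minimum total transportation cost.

A cheapest plan:
  P1->S1: 10 × 5 = 50
  P1->S2: 10 × 3 = 30
  P2->S3: 10 × 7 = 70
Total = 50 + 30 + 70 = 150.
(Supply check: P1 ships 20; P2 ships 10.)

150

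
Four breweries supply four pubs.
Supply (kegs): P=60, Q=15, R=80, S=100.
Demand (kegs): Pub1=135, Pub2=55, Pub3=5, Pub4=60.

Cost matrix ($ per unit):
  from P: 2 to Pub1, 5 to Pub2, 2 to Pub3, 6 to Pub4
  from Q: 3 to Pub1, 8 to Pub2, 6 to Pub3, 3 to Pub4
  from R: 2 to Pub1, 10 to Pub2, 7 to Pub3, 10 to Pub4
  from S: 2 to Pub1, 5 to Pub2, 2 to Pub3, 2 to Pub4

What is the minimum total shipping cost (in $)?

An optimal shipping plan:
  P->Pub1: 5 × $2 = $10
  P->Pub2: 55 × $5 = $275
  Q->Pub4: 15 × $3 = $45
  R->Pub1: 80 × $2 = $160
  S->Pub1: 50 × $2 = $100
  S->Pub3: 5 × $2 = $10
  S->Pub4: 45 × $2 = $90
Total = 10 + 275 + 45 + 160 + 100 + 10 + 90 = $690.
(Supply check: P ships 60; Q ships 15; R ships 80; S ships 100.)

690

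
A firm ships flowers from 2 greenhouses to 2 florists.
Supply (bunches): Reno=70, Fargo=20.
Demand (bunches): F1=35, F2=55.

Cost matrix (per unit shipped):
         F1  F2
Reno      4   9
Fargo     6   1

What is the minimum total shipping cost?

One minimum-cost allocation:
  Reno->F1: 35 × 4 = 140
  Reno->F2: 35 × 9 = 315
  Fargo->F2: 20 × 1 = 20
Total = 140 + 315 + 20 = 475.

475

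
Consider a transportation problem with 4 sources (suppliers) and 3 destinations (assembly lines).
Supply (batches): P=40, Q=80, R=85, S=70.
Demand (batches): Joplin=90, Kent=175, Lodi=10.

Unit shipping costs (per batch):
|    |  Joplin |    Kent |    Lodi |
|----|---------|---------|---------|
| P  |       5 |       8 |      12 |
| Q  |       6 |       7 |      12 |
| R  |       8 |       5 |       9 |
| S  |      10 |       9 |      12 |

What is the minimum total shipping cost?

An optimal shipping plan:
  P to Joplin: 40 × 5 = 200
  Q to Joplin: 50 × 6 = 300
  Q to Kent: 30 × 7 = 210
  R to Kent: 85 × 5 = 425
  S to Kent: 60 × 9 = 540
  S to Lodi: 10 × 12 = 120
Total = 200 + 300 + 210 + 425 + 540 + 120 = 1795.
(Supply check: P ships 40; Q ships 80; R ships 85; S ships 70.)

1795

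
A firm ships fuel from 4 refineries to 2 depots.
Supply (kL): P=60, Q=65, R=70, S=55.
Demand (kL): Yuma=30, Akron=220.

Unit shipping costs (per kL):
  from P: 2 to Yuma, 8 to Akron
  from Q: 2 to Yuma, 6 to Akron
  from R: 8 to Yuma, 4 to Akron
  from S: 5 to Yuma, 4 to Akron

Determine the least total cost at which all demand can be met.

1190

A cheapest plan:
  P→Yuma: 30 × 2 = 60
  P→Akron: 30 × 8 = 240
  Q→Akron: 65 × 6 = 390
  R→Akron: 70 × 4 = 280
  S→Akron: 55 × 4 = 220
Total = 60 + 240 + 390 + 280 + 220 = 1190.
(Supply check: P ships 60; Q ships 65; R ships 70; S ships 55.)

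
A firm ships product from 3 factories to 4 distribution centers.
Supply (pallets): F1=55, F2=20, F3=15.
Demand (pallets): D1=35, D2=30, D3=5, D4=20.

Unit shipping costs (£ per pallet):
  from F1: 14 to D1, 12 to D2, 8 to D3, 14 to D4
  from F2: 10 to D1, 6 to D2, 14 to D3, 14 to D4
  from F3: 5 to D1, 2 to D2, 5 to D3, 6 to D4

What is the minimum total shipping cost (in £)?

905

One minimum-cost allocation:
  F1→D1: 30 × £14 = £420
  F1→D3: 5 × £8 = £40
  F1→D4: 20 × £14 = £280
  F2→D2: 20 × £6 = £120
  F3→D1: 5 × £5 = £25
  F3→D2: 10 × £2 = £20
Total = 420 + 40 + 280 + 120 + 25 + 20 = £905.
(Supply check: F1 ships 55; F2 ships 20; F3 ships 15.)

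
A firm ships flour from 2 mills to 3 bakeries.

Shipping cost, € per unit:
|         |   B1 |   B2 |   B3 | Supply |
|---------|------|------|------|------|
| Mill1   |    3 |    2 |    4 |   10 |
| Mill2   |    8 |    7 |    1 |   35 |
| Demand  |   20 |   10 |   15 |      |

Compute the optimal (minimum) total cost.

195

One minimum-cost allocation:
  Mill1–B1: 10 × €3 = €30
  Mill2–B1: 10 × €8 = €80
  Mill2–B2: 10 × €7 = €70
  Mill2–B3: 15 × €1 = €15
Total = 30 + 80 + 70 + 15 = €195.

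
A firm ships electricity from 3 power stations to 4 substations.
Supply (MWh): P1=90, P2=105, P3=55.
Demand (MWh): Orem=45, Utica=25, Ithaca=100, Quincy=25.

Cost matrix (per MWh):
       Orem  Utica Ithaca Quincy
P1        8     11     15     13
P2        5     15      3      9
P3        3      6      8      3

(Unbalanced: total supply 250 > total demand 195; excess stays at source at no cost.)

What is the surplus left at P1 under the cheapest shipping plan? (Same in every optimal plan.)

An optimal plan:
  P1 to Orem: 10 × 8 = 80
  P1 to Utica: 25 × 11 = 275
  P2 to Orem: 5 × 5 = 25
  P2 to Ithaca: 100 × 3 = 300
  P3 to Orem: 30 × 3 = 90
  P3 to Quincy: 25 × 3 = 75
Total cost = 845.
P1 ships 35 of its 90, leaving 55.

55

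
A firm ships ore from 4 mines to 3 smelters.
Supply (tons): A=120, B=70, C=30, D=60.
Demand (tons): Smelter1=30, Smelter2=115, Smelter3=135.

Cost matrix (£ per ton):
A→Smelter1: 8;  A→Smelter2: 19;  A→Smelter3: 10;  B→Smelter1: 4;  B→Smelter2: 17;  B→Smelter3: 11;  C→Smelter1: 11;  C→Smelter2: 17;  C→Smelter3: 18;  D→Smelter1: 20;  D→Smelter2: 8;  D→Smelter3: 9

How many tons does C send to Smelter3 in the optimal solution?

Solving gives:
  A–Smelter3: 120 tons
  B–Smelter1: 30 tons
  B–Smelter2: 25 tons
  B–Smelter3: 15 tons
  C–Smelter2: 30 tons
  D–Smelter2: 60 tons
Total cost = £2900.
The route C→Smelter3 is not used.

0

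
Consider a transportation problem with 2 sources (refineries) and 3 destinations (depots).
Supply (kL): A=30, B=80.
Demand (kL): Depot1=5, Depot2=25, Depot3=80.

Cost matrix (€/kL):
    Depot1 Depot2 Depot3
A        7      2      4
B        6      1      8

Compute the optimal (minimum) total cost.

575

An optimal shipping plan:
  A->Depot3: 30 kL
  B->Depot1: 5 kL
  B->Depot2: 25 kL
  B->Depot3: 50 kL
Total cost = €575.
(Supply check: A ships 30; B ships 80.)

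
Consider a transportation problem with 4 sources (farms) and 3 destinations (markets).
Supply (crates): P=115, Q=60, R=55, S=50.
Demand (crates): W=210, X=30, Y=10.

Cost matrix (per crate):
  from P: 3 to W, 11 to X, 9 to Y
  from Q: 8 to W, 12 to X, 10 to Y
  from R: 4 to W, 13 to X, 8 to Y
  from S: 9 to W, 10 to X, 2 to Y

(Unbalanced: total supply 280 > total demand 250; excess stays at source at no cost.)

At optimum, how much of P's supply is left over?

0

Minimum-cost shipments:
  P to W: 115 × 3 = 345
  Q to W: 40 × 8 = 320
  R to W: 55 × 4 = 220
  S to X: 30 × 10 = 300
  S to Y: 10 × 2 = 20
Total cost = 1205.
P ships 115 of its 115, leaving 0.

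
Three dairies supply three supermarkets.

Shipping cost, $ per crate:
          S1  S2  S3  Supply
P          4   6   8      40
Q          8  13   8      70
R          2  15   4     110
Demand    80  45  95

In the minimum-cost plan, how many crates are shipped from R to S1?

80

Solving gives:
  P->S2: 40 × $6 = $240
  Q->S2: 5 × $13 = $65
  Q->S3: 65 × $8 = $520
  R->S1: 80 × $2 = $160
  R->S3: 30 × $4 = $120
Total cost = $1105.
So R→S1 carries 80 crates.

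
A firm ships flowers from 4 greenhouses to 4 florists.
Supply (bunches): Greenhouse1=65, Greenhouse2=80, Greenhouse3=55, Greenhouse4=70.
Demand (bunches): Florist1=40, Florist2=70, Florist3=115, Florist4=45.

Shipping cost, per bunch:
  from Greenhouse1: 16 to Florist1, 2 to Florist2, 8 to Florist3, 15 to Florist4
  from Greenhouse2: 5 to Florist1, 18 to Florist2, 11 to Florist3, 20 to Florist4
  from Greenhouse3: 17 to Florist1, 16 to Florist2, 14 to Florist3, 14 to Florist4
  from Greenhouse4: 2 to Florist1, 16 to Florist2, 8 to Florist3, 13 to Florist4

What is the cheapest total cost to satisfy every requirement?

A cheapest plan:
  Greenhouse1–Florist2: 65 bunches
  Greenhouse2–Florist1: 40 bunches
  Greenhouse2–Florist3: 40 bunches
  Greenhouse3–Florist2: 5 bunches
  Greenhouse3–Florist3: 5 bunches
  Greenhouse3–Florist4: 45 bunches
  Greenhouse4–Florist3: 70 bunches
Total cost = 2110.

2110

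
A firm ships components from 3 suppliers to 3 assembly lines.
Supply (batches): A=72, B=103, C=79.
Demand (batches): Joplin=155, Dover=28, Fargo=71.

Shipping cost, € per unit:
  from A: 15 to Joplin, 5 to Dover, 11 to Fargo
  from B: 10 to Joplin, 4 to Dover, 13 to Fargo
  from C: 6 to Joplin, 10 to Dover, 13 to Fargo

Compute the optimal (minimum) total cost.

A cheapest plan:
  A to Dover: 1 × €5 = €5
  A to Fargo: 71 × €11 = €781
  B to Joplin: 76 × €10 = €760
  B to Dover: 27 × €4 = €108
  C to Joplin: 79 × €6 = €474
Total = 5 + 781 + 760 + 108 + 474 = €2128.

2128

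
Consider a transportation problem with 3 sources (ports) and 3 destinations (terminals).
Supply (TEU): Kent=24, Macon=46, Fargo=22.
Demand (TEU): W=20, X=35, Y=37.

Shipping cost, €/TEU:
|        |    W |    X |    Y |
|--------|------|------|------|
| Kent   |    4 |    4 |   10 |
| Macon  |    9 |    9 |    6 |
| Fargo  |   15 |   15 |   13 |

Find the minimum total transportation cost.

A cheapest plan:
  Kent→X: 24 × €4 = €96
  Macon→X: 9 × €9 = €81
  Macon→Y: 37 × €6 = €222
  Fargo→W: 20 × €15 = €300
  Fargo→X: 2 × €15 = €30
Total = 96 + 81 + 222 + 300 + 30 = €729.
(Supply check: Kent ships 24; Macon ships 46; Fargo ships 22.)

729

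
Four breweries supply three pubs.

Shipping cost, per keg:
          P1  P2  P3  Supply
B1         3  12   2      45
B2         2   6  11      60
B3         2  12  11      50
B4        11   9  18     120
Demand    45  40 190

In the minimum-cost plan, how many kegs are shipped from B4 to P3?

80

Optimal shipments:
  B1->P3: 45 × 2 = 90
  B2->P3: 60 × 11 = 660
  B3->P1: 45 × 2 = 90
  B3->P3: 5 × 11 = 55
  B4->P2: 40 × 9 = 360
  B4->P3: 80 × 18 = 1440
Total cost = 2695.
So B4→P3 carries 80 kegs.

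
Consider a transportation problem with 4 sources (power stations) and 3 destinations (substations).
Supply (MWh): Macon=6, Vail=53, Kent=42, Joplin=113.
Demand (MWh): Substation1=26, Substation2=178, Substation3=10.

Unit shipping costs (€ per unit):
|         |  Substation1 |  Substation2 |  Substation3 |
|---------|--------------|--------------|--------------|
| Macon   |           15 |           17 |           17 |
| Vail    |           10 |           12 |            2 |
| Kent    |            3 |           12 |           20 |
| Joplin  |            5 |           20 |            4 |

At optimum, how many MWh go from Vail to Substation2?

53

The minimum-cost plan:
  Macon–Substation2: 6 MWh
  Vail–Substation2: 53 MWh
  Kent–Substation2: 42 MWh
  Joplin–Substation1: 26 MWh
  Joplin–Substation2: 77 MWh
  Joplin–Substation3: 10 MWh
Total cost = €2952.
So Vail→Substation2 carries 53 MWh.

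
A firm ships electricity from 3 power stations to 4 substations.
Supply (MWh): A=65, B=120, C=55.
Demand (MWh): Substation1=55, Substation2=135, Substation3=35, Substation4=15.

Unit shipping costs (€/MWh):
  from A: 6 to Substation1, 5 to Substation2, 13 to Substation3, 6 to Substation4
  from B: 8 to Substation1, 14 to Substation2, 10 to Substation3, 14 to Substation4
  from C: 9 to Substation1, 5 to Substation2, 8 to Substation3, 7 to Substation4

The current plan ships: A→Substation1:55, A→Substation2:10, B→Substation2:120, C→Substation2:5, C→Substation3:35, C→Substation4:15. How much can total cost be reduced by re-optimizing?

660

Current plan cost = 55·6 + 10·5 + 120·14 + 5·5 + 35·8 + 15·7 = €2470.
Optimal plan:
  A to Substation2: 65 × €5 = €325
  B to Substation1: 55 × €8 = €440
  B to Substation2: 15 × €14 = €210
  B to Substation3: 35 × €10 = €350
  B to Substation4: 15 × €14 = €210
  C to Substation2: 55 × €5 = €275
Optimal cost = €1810.
Saving = 2470 − 1810 = €660.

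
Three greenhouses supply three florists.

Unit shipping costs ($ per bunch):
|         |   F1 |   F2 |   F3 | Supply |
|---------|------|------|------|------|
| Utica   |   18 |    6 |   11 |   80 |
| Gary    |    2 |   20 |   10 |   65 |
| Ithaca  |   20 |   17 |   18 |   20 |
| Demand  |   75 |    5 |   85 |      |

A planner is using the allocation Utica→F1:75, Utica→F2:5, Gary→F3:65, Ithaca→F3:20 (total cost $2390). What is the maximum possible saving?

1025

Current plan cost = 75·18 + 5·6 + 65·10 + 20·18 = $2390.
Optimal plan:
  Utica→F2: 5 × $6 = $30
  Utica→F3: 75 × $11 = $825
  Gary→F1: 65 × $2 = $130
  Ithaca→F1: 10 × $20 = $200
  Ithaca→F3: 10 × $18 = $180
Optimal cost = $1365.
Saving = 2390 − 1365 = $1025.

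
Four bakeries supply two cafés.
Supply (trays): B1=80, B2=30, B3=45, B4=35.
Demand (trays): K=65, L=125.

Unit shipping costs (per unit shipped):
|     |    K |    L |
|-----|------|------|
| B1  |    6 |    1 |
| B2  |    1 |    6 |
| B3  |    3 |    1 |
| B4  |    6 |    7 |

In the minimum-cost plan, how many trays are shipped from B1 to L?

Optimal shipments:
  B1→L: 80 × 1 = 80
  B2→K: 30 × 1 = 30
  B3→L: 45 × 1 = 45
  B4→K: 35 × 6 = 210
Total cost = 365.
So B1→L carries 80 trays.

80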